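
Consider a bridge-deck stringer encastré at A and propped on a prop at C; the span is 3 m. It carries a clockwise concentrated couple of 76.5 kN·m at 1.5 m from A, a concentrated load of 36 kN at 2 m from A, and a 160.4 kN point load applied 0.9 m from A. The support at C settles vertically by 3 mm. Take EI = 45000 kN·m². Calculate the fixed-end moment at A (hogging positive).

M_A = 137.3 kN·m

Choose R_C as the redundant. The primary structure is the cantilever fixed at A.
Downward deflection at the released point C due to the loads:
  clockwise couple 76.5 at a = 1.5: M₀a(2L − a)/(2EI) = 258.2/EI
  point load 36 at a = 2: Pa²(3L − a)/(6EI) = 168/EI
  point load 160.4 at a = 0.9: Pa²(3L − a)/(6EI) = 175.4/EI
  δ_0 = 601.6/EI
Tip deflection under a unit load at C: L³/(3EI) = 9/EI.
With EI = 45000 kN·m²: δ_0 = 0.013369 m and δ_{CC} = 0.0002 m/kN.
Compatibility — the beam at C must follow the support down by 0.003 m: δ_0 − R_C·δ_{CC} = 0.003, so R_C = (0.013369 − 0.003)/0.0002 = 51.84 kN.
Moment equilibrium about A: M_A = Σ(load moments about A) − R_C·L = 292.9 − 51.84×3 = 137.3 kN·m.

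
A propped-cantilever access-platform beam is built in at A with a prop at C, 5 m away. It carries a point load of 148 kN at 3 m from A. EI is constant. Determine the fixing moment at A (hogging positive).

Take the reaction at C as the redundant and release it; the primary structure is a cantilever fixed at A.
Downward deflection at the released point C due to the loads:
  point load 148 at a = 3: Pa²(3L − a)/(6EI) = 2664/EI
Flexibility coefficient — unit upward force at C: δ_{CC} = L³/(3EI) = 41.67/EI.
Compatibility at C: δ_0 − R_C·δ_{CC} = 0, so R_C = 2664/41.67 = 63.94 kN.
Moment equilibrium about A: M_A = Σ(load moments about A) − R_C·L = 444 − 63.94×5 = 124.3 kN·m.

M_A = 124.3 kN·m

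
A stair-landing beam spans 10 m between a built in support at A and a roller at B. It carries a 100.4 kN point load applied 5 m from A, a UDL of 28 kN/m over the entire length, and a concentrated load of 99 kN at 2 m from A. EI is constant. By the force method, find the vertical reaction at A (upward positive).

R_A = 337.5 kN

Release the roller at B. Primary structure: cantilever fixed at A.
Downward deflection at the released point B due to the loads:
  point load 100.4 at a = 5: Pa²(3L − a)/(6EI) = 10458/EI
  UDL 28: wL⁴/(8EI) = 35000/EI
  point load 99 at a = 2: Pa²(3L − a)/(6EI) = 1848/EI
  δ_0 = 47306/EI
Tip deflection under a unit load at B: L³/(3EI) = 333.3/EI.
Compatibility at B: δ_0 − R_B·δ_{BB} = 0, so R_B = 47306/333.3 = 141.9 kN.
Vertical equilibrium: R_A = ΣP − R_B = 479.4 − 141.9 = 337.5 kN.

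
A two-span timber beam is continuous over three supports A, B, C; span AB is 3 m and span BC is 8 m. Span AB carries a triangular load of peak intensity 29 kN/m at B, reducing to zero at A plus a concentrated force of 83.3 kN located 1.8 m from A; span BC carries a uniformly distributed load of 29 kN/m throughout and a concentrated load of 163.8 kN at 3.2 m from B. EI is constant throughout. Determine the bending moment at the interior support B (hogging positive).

Insert a hinge at B; M_B is the redundant, and each span becomes simply supported.
Rotations at B on the released spans (each span's end-slope, ×1/EI):
  span AB: triangular load, peak 29: w₀L³/(45EI) = 17.4/EI
  span AB: point load 83.3 at a = 1.8: Pab(L + a)/(6LEI) = 47.98/EI
  span BC: UDL 29: wL³/(24EI) = 618.7/EI
  span BC: point load 163.8 at a = 3.2: Pab(L + b)/(6LEI) = 670.9/EI
  relative rotation θ_0 = (65.38 + 1290)/EI = 1355/EI
A unit hogging moment at B produces rotation L₁/(3EI) + L₂/(3EI) = 3.667/EI.
Compatibility: M_B·(L₁+L₂)/(3EI) = θ_0, giving M_B = 369.5 kN·m (hogging).

M_B = 369.5 kN·m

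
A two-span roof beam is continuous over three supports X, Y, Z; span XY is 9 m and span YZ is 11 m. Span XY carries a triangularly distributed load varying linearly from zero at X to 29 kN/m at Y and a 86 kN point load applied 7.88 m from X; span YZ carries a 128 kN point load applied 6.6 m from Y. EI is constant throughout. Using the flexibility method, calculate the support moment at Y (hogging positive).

M_Y = 236.2 kN·m

Insert a hinge at Y; M_Y is the redundant, and each span becomes simply supported.
Rotations at Y on the released spans (each span's end-slope, ×1/EI):
  span XY: triangular load, peak 29: w₀L³/(45EI) = 469.8/EI
  span XY: point load 86 at a = 7.88: Pab(L + a)/(6LEI) = 237.3/EI
  span YZ: point load 128 at a = 6.6: Pab(L + b)/(6LEI) = 867.3/EI
  relative rotation θ_0 = (707.1 + 867.3)/EI = 1574/EI
A unit hogging moment at Y produces rotation L₁/(3EI) + L₂/(3EI) = 6.667/EI.
Slope continuity at Y: θ_0 = M_Y·6.667/EI, so M_Y = 1574/6.667 = 236.2 kN·m (hogging).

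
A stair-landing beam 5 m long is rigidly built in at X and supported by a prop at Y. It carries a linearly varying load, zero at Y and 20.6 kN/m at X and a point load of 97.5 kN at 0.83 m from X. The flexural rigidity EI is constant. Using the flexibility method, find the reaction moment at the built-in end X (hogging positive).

Choose R_Y as the redundant. The primary structure is the cantilever fixed at X.
Primary-structure tip deflection at Y by superposition:
  triangular load, peak 20.6 at the fixed end: w₀L⁴/(30EI) = 429.2/EI
  point load 97.5 at a = 0.83: Pa²(3L − a)/(6EI) = 158.6/EI
  δ_0 = 587.8/EI
Flexibility coefficient — unit upward force at Y: δ_{YY} = L³/(3EI) = 41.67/EI.
Compatibility at Y: δ_0 − R_Y·δ_{YY} = 0, so R_Y = 587.8/41.67 = 14.11 kN.
Moment equilibrium about X: M_X = Σ(load moments about X) − R_Y·L = 166.8 − 14.11×5 = 96.22 kN·m.

M_X = 96.22 kN·m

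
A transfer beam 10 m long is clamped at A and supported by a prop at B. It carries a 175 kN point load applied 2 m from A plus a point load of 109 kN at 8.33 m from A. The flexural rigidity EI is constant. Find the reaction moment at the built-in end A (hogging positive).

Remove the prop at B; the released (primary) structure is a cantilever built in at A.
Free-end deflection of the primary structure under the applied loading (downward +):
  point load 175 at a = 2: Pa²(3L − a)/(6EI) = 3267/EI
  point load 109 at a = 8.33: Pa²(3L − a)/(6EI) = 27316/EI
  δ_0 = 30583/EI
Flexibility coefficient — unit upward force at B: δ_{BB} = L³/(3EI) = 333.3/EI.
Compatibility at B: δ_0 − R_B·δ_{BB} = 0, so R_B = 30583/333.3 = 91.75 kN.
Moment equilibrium about A: M_A = Σ(load moments about A) − R_B·L = 1258 − 91.75×10 = 340.5 kN·m.

M_A = 340.5 kN·m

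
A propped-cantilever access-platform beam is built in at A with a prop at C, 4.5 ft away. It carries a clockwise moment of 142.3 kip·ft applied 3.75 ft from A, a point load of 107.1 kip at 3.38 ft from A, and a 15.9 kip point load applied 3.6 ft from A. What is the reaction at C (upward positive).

R_C = 125.3 kip

Remove the prop at C; the released (primary) structure is a cantilever built in at A.
Deflection at C on the released cantilever, summing each load's contribution:
  clockwise couple 142.3 at a = 3.75: M₀a(2L − a)/(2EI) = 1401/EI
  point load 107.1 at a = 3.38: Pa²(3L − a)/(6EI) = 2064/EI
  point load 15.9 at a = 3.6: Pa²(3L − a)/(6EI) = 340/EI
  δ_0 = 3804/EI
Flexibility coefficient — unit upward force at C: δ_{CC} = L³/(3EI) = 30.38/EI.
Compatibility at C: δ_0 − R_C·δ_{CC} = 0, so R_C = 3804/30.38 = 125.3 kip.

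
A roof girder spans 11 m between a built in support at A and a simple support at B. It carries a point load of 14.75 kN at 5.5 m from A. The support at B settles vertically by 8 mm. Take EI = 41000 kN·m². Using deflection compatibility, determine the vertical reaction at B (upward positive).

Remove the prop at B; the released (primary) structure is a cantilever built in at A.
Primary-structure tip deflection at B by superposition:
  point load 14.75 at a = 5.5: Pa²(3L − a)/(6EI) = 2045/EI
Tip deflection under a unit load at B: L³/(3EI) = 443.7/EI.
With EI = 41000 kN·m²: δ_0 = 0.049879 m and δ_{BB} = 0.010821 m/kN.
Compatibility — the beam at B must follow the support down by 0.008 m: δ_0 − R_B·δ_{BB} = 0.008, so R_B = (0.049879 − 0.008)/0.010821 = 3.87 kN.

R_B = 3.87 kN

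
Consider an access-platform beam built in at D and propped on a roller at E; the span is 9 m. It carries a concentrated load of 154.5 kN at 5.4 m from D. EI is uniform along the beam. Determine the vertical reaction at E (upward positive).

R_E = 66.74 kN

Take the reaction at E as the redundant and release it; the primary structure is a cantilever fixed at D.
Free-end deflection of the primary structure under the applied loading (downward +):
  point load 154.5 at a = 5.4: Pa²(3L − a)/(6EI) = 16219/EI
Tip deflection under a unit load at E: L³/(3EI) = 243/EI.
Compatibility at E: δ_0 − R_E·δ_{EE} = 0, so R_E = 16219/243 = 66.74 kN.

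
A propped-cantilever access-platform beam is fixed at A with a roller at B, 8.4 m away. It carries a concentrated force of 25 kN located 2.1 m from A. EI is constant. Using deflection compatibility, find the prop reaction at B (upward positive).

Take the reaction at B as the redundant and release it; the primary structure is a cantilever fixed at A.
Downward deflection at the released point B due to the loads:
  point load 25 at a = 2.1: Pa²(3L − a)/(6EI) = 424.5/EI
Tip deflection under a unit load at B: L³/(3EI) = 197.6/EI.
The prop prevents deflection at B: R_B = δ_0/δ_{BB} = 424.5/197.6 = 2.148 kN.

R_B = 2.148 kN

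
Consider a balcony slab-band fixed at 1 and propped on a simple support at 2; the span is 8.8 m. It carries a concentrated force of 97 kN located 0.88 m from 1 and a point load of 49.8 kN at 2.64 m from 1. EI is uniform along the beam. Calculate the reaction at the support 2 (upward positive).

Release the roller at 2. Primary structure: cantilever fixed at 1.
Free-end deflection of the primary structure under the applied loading (downward +):
  point load 97 at a = 0.88: Pa²(3L − a)/(6EI) = 319.5/EI
  point load 49.8 at a = 2.64: Pa²(3L − a)/(6EI) = 1374/EI
  δ_0 = 1694/EI
Tip deflection under a unit load at 2: L³/(3EI) = 227.2/EI.
The prop prevents deflection at 2: R_2 = δ_0/δ_{22} = 1694/227.2 = 7.457 kN.

R_2 = 7.457 kN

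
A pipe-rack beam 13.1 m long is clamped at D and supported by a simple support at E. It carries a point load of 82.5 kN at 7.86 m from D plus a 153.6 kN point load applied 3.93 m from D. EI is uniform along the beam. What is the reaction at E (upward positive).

R_E = 54.3 kN

Release the roller at E. Primary structure: cantilever fixed at D.
Free-end deflection of the primary structure under the applied loading (downward +):
  point load 82.5 at a = 7.86: Pa²(3L − a)/(6EI) = 26707/EI
  point load 153.6 at a = 3.93: Pa²(3L − a)/(6EI) = 13985/EI
  δ_0 = 40692/EI
Tip deflection under a unit load at E: L³/(3EI) = 749.4/EI.
Compatibility at E: δ_0 − R_E·δ_{EE} = 0, so R_E = 40692/749.4 = 54.3 kN.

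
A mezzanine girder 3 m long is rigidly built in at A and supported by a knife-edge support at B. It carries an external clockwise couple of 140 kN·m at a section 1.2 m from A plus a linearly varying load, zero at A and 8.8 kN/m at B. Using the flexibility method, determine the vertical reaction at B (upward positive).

R_B = 52.06 kN

Remove the prop at B; the released (primary) structure is a cantilever built in at A.
Primary-structure tip deflection at B by superposition:
  clockwise couple 140 at a = 1.2: M₀a(2L − a)/(2EI) = 403.2/EI
  triangular load, peak 8.8 at the free end: 11w₀L⁴/(120EI) = 65.34/EI
  δ_0 = 468.5/EI
Flexibility coefficient — unit upward force at B: δ_{BB} = L³/(3EI) = 9/EI.
The prop prevents deflection at B: R_B = δ_0/δ_{BB} = 468.5/9 = 52.06 kN.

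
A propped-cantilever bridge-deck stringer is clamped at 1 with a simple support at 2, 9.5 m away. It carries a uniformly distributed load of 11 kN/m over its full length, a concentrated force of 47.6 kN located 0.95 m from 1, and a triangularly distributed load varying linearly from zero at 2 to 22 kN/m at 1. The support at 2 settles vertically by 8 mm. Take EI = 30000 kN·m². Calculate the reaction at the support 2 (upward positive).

Remove the prop at 2; the released (primary) structure is a cantilever built in at 1.
Deflection at 2 on the released cantilever, summing each load's contribution:
  UDL 11: wL⁴/(8EI) = 11199/EI
  point load 47.6 at a = 0.95: Pa²(3L − a)/(6EI) = 197.3/EI
  triangular load, peak 22 at the fixed end: w₀L⁴/(30EI) = 5973/EI
  δ_0 = 17370/EI
Flexibility coefficient — unit upward force at 2: δ_{22} = L³/(3EI) = 285.8/EI.
With EI = 30000 kN·m²: δ_0 = 0.57899 m and δ_{22} = 0.009526 m/kN.
Compatibility — the beam at 2 must follow the support down by 0.008 m: δ_0 − R_2·δ_{22} = 0.008, so R_2 = (0.57899 − 0.008)/0.009526 = 59.94 kN.

R_2 = 59.94 kN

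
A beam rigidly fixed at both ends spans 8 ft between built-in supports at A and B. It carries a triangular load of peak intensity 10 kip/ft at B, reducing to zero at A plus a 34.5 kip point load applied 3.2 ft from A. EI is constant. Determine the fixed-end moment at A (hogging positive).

Release both end moments; the primary structure is a simply-supported span AB with redundants M_A and M_B.
End rotations of the released simple span under the applied load (×1/EI):
  at A: triangular load, peak 10: 7w₀L³/(360EI) = 99.56/EI
  at B: triangular load, peak 10: w₀L³/(45EI) = 113.8/EI
  at A: point load 34.5 at a = 3.2: Pab(L + b)/(6LEI) = 141.3/EI
  at B: point load 34.5 at a = 3.2: Pab(L + a)/(6LEI) = 123.6/EI
  θ_A0 = 240.9/EI,  θ_B0 = 237.4/EI
Flexibility coefficients: a unit moment at one end gives L/(3EI) there and L/(6EI) at the far end, so f₁₁ = f₂₂ = 2.667/EI and f₁₂ = f₂₁ = 1.333/EI.
Compatibility — zero rotation at each built-in end:
  2.667 M_A + 1.333 M_B = 240.9
  1.333 M_A + 2.667 M_B = 237.4
Solving the pair gives M_A = 61.08 kip·ft and M_B = 58.5 kip·ft (hogging).

M_A = 61.08 kip·ft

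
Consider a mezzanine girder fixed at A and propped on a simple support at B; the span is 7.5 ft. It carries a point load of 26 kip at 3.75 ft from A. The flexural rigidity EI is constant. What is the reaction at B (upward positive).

Take the reaction at B as the redundant and release it; the primary structure is a cantilever fixed at A.
Primary-structure tip deflection at B by superposition:
  point load 26 at a = 3.75: Pa²(3L − a)/(6EI) = 1143/EI
Tip deflection under a unit load at B: L³/(3EI) = 140.6/EI.
Compatibility at B: δ_0 − R_B·δ_{BB} = 0, so R_B = 1143/140.6 = 8.125 kip.

R_B = 8.125 kip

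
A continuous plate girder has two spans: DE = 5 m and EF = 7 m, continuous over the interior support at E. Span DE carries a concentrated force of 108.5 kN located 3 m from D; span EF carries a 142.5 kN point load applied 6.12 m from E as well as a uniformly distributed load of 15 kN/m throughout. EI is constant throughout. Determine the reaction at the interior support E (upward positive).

R_E = 181.1 kN

Take M_E as the redundant. Released structure: two simple spans DE and EF with a hinge at E.
End slopes at the hinge E, treating each span as simply supported:
  span DE: point load 108.5 at a = 3: Pab(L + a)/(6LEI) = 173.6/EI
  span EF: point load 142.5 at a = 6.12: Pab(L + b)/(6LEI) = 144/EI
  span EF: UDL 15: wL³/(24EI) = 214.4/EI
  relative rotation θ_0 = (173.6 + 358.4)/EI = 532/EI
A unit hogging moment at E produces rotation L₁/(3EI) + L₂/(3EI) = 4/EI.
Slope continuity at E: θ_0 = M_E·4/EI, so M_E = 532/4 = 133 kN·m (hogging).
Span DE, ΣM about D with M_E applied at E: R_E^{DE}·5 = 325.5 + 133, so R_E^{DE} = 91.7 kN and R_D = 108.5 − 91.7 = 16.8 kN.
Span EF, ΣM about F: R_E^{EF}·7 = 492.9 + 133, so R_E^{EF} = 89.41 kN and R_F = 247.5 − 89.41 = 158.1 kN.
R_E = 91.7 + 89.41 = 181.1 kN.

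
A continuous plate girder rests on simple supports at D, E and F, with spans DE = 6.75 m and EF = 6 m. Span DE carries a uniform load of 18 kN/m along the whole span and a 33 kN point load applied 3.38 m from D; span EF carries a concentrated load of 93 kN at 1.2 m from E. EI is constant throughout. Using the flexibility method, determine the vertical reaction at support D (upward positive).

Release continuity at E by inserting a hinge; the redundant is the internal moment M_E. The primary structure is two simply-supported spans DE and EF.
Rotations at E on the released spans (each span's end-slope, ×1/EI):
  span DE: UDL 18: wL³/(24EI) = 230.7/EI
  span DE: point load 33 at a = 3.38: Pab(L + a)/(6LEI) = 94.02/EI
  span EF: point load 93 at a = 1.2: Pab(L + b)/(6LEI) = 160.7/EI
  relative rotation θ_0 = (324.7 + 160.7)/EI = 485.4/EI
A unit hogging moment at E produces rotation L₁/(3EI) + L₂/(3EI) = 4.25/EI.
Slope continuity at E: θ_0 = M_E·4.25/EI, so M_E = 485.4/4.25 = 114.2 kN·m (hogging).
Span DE, ΣM about D with M_E applied at E: R_E^{DE}·6.75 = 521.6 + 114.2, so R_E^{DE} = 94.19 kN and R_D = 154.5 − 94.19 = 60.31 kN.

R_D = 60.31 kN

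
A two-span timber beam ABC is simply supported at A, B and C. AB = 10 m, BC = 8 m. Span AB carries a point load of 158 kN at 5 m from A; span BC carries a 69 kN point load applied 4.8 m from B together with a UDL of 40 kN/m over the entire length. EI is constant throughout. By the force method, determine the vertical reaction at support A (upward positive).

Insert a hinge at B; M_B is the redundant, and each span becomes simply supported.
Rotations at B on the released spans (each span's end-slope, ×1/EI):
  span AB: point load 158 at a = 5: Pab(L + a)/(6LEI) = 987.5/EI
  span BC: point load 69 at a = 4.8: Pab(L + b)/(6LEI) = 247.3/EI
  span BC: UDL 40: wL³/(24EI) = 853.3/EI
  relative rotation θ_0 = (987.5 + 1101)/EI = 2088/EI
A unit hogging moment at B produces rotation L₁/(3EI) + L₂/(3EI) = 6/EI.
Slope continuity at B: θ_0 = M_B·6/EI, so M_B = 2088/6 = 348 kN·m (hogging).
Span AB, ΣM about A with M_B applied at B: R_B^{AB}·10 = 790 + 348, so R_B^{AB} = 113.8 kN and R_A = 158 − 113.8 = 44.2 kN.

R_A = 44.2 kN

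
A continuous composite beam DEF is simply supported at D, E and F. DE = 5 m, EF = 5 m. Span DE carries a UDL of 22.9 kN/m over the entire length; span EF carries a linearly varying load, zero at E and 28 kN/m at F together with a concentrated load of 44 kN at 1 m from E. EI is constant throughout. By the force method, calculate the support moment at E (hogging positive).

Take M_E as the redundant. Released structure: two simple spans DE and EF with a hinge at E.
Rotations at E on the released spans (each span's end-slope, ×1/EI):
  span DE: UDL 22.9: wL³/(24EI) = 119.3/EI
  span EF: triangular load, peak 28: 7w₀L³/(360EI) = 68.06/EI
  span EF: point load 44 at a = 1: Pab(L + b)/(6LEI) = 52.8/EI
  relative rotation θ_0 = (119.3 + 120.9)/EI = 240.1/EI
A unit hogging moment at E produces rotation L₁/(3EI) + L₂/(3EI) = 3.333/EI.
Compatibility: M_E·(L₁+L₂)/(3EI) = θ_0, giving M_E = 72.04 kN·m (hogging).

M_E = 72.04 kN·m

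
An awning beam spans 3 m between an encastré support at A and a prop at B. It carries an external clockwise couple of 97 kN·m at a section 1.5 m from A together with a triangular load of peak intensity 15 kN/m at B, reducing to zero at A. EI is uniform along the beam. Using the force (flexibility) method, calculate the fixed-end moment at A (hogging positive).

M_A = -4.25 kN·m

Choose R_B as the redundant. The primary structure is the cantilever fixed at A.
Primary-structure tip deflection at B by superposition:
  clockwise couple 97 at a = 1.5: M₀a(2L − a)/(2EI) = 327.4/EI
  triangular load, peak 15 at the free end: 11w₀L⁴/(120EI) = 111.4/EI
  δ_0 = 438.8/EI
Flexibility coefficient — unit upward force at B: δ_{BB} = L³/(3EI) = 9/EI.
Compatibility at B: δ_0 − R_B·δ_{BB} = 0, so R_B = 438.8/9 = 48.75 kN.
Moment equilibrium about A: M_A = Σ(load moments about A) − R_B·L = 142 − 48.75×3 = -4.25 kN·m.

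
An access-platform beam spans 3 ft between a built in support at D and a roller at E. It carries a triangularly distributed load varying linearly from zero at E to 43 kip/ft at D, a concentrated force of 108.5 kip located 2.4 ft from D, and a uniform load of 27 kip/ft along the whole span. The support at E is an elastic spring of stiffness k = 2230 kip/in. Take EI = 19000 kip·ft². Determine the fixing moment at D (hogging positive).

Remove the prop at E; the released (primary) structure is a cantilever built in at D.
Primary-structure tip deflection at E by superposition:
  triangular load, peak 43 at the fixed end: w₀L⁴/(30EI) = 116.1/EI
  point load 108.5 at a = 2.4: Pa²(3L − a)/(6EI) = 687.5/EI
  UDL 27: wL⁴/(8EI) = 273.4/EI
  δ_0 = 1077/EI
Tip deflection under a unit load at E: L³/(3EI) = 9/EI.
With EI = 19000 kip·ft²: δ_0 = 0.056681 ft and δ_{EE} = 0.000474 ft/kip.
Compatibility — the spring shortens by R_E/k under the reaction it provides: δ_0 − R_E·δ_{EE} = R_E/k. With 1/k = 1/(2230×12) ft/kip = 0.000037 ft/kip, R_E = δ_0 / (δ_{EE} + 1/k) = 0.056681 / (0.000474 + 0.000037) = 110.9 kip.
Moment equilibrium about D: M_D = Σ(load moments about D) − R_E·L = 446.4 − 110.9×3 = 113.7 kip·ft.

M_D = 113.7 kip·ft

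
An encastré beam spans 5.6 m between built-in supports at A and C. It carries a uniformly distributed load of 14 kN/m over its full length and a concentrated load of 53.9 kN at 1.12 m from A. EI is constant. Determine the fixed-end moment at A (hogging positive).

M_A = 75.22 kN·m

Take the two fixed-end moments M_A, M_C as redundants; the released structure is the simple span AC.
Simple-span end rotations at A and C under the given loads:
  at A: UDL 14: wL³/(24EI) = 102.4/EI
  at C: UDL 14: wL³/(24EI) = 102.4/EI
  at A: point load 53.9 at a = 1.12: Pab(L + b)/(6LEI) = 81.13/EI
  at C: point load 53.9 at a = 1.12: Pab(L + a)/(6LEI) = 54.09/EI
  θ_A0 = 183.6/EI,  θ_C0 = 156.5/EI
Flexibility coefficients: a unit moment at one end gives L/(3EI) there and L/(6EI) at the far end, so f₁₁ = f₂₂ = 1.867/EI and f₁₂ = f₂₁ = 0.9333/EI.
Compatibility — zero rotation at each built-in end:
  1.867 M_A + 0.9333 M_C = 183.6
  0.9333 M_A + 1.867 M_C = 156.5
Solving the pair gives M_A = 75.22 kN·m and M_C = 46.25 kN·m (hogging).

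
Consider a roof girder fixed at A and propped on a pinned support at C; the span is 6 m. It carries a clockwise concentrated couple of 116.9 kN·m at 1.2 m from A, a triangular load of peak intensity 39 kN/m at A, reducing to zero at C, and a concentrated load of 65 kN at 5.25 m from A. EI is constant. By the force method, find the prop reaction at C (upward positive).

Remove the prop at C; the released (primary) structure is a cantilever built in at A.
Downward deflection at the released point C due to the loads:
  clockwise couple 116.9 at a = 1.2: M₀a(2L − a)/(2EI) = 757.5/EI
  triangular load, peak 39 at the fixed end: w₀L⁴/(30EI) = 1685/EI
  point load 65 at a = 5.25: Pa²(3L − a)/(6EI) = 3807/EI
  δ_0 = 6249/EI
Tip deflection under a unit load at C: L³/(3EI) = 72/EI.
Compatibility at C: δ_0 − R_C·δ_{CC} = 0, so R_C = 6249/72 = 86.8 kN.

R_C = 86.8 kN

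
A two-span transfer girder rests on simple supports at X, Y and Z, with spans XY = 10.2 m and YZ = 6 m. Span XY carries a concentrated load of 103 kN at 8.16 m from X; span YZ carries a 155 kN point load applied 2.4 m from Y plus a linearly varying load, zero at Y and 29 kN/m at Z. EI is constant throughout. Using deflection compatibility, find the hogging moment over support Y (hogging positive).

Insert a hinge at Y; M_Y is the redundant, and each span becomes simply supported.
Discontinuity in slope at Y on the released structure — sum the simple-span end rotations:
  span XY: point load 103 at a = 8.16: Pab(L + a)/(6LEI) = 514.4/EI
  span YZ: point load 155 at a = 2.4: Pab(L + b)/(6LEI) = 357.1/EI
  span YZ: triangular load, peak 29: 7w₀L³/(360EI) = 121.8/EI
  relative rotation θ_0 = (514.4 + 478.9)/EI = 993.3/EI
A unit hogging moment at Y produces rotation L₁/(3EI) + L₂/(3EI) = 5.4/EI.
Compatibility: M_Y·(L₁+L₂)/(3EI) = θ_0, giving M_Y = 183.9 kN·m (hogging).

M_Y = 183.9 kN·m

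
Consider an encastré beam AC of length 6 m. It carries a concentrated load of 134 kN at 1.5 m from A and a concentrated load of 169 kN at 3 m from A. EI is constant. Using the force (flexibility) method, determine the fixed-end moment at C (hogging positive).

M_C = 164.4 kN·m

Take the two fixed-end moments M_A, M_C as redundants; the released structure is the simple span AC.
On the primary (simply-supported) span, the end slopes from the loading are:
  at A: point load 134 at a = 1.5: Pab(L + b)/(6LEI) = 263.8/EI
  at C: point load 134 at a = 1.5: Pab(L + a)/(6LEI) = 188.4/EI
  at A: point load 169 at a = 3: Pab(L + b)/(6LEI) = 380.2/EI
  at C: point load 169 at a = 3: Pab(L + a)/(6LEI) = 380.2/EI
  θ_A0 = 644.1/EI,  θ_C0 = 568.7/EI
Flexibility coefficients: a unit moment at one end gives L/(3EI) there and L/(6EI) at the far end, so f₁₁ = f₂₂ = 2/EI and f₁₂ = f₂₁ = 1/EI.
Compatibility — zero rotation at each built-in end:
  2 M_A + 1 M_C = 644.1
  1 M_A + 2 M_C = 568.7
Solving the pair gives M_A = 239.8 kN·m and M_C = 164.4 kN·m (hogging).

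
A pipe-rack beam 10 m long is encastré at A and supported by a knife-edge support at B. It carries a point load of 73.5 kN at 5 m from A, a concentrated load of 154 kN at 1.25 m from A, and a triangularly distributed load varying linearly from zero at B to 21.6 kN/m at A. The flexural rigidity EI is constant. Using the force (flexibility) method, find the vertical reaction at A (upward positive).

Take the reaction at B as the redundant and release it; the primary structure is a cantilever fixed at A.
Primary-structure tip deflection at B by superposition:
  point load 73.5 at a = 5: Pa²(3L − a)/(6EI) = 7656/EI
  point load 154 at a = 1.25: Pa²(3L − a)/(6EI) = 1153/EI
  triangular load, peak 21.6 at the fixed end: w₀L⁴/(30EI) = 7200/EI
  δ_0 = 16009/EI
Flexibility coefficient — unit upward force at B: δ_{BB} = L³/(3EI) = 333.3/EI.
Compatibility at B: δ_0 − R_B·δ_{BB} = 0, so R_B = 16009/333.3 = 48.03 kN.
Vertical equilibrium: R_A = ΣP − R_B = 335.5 − 48.03 = 287.5 kN.

R_A = 287.5 kN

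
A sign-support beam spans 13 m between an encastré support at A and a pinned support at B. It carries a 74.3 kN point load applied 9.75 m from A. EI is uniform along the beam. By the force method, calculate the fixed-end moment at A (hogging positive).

M_A = 113.2 kN·m

Remove the prop at B; the released (primary) structure is a cantilever built in at A.
Downward deflection at the released point B due to the loads:
  point load 74.3 at a = 9.75: Pa²(3L − a)/(6EI) = 34433/EI
Flexibility coefficient — unit upward force at B: δ_{BB} = L³/(3EI) = 732.3/EI.
The prop prevents deflection at B: R_B = δ_0/δ_{BB} = 34433/732.3 = 47.02 kN.
Moment equilibrium about A: M_A = Σ(load moments about A) − R_B·L = 724.4 − 47.02×13 = 113.2 kN·m.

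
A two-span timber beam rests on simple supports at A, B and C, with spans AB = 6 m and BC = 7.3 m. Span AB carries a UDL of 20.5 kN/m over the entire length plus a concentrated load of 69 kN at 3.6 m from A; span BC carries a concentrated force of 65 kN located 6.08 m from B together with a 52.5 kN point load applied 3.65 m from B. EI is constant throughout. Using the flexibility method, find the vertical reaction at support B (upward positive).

R_B = 181.9 kN

Release continuity at B by inserting a hinge; the redundant is the internal moment M_B. The primary structure is two simply-supported spans AB and BC.
Rotations at B on the released spans (each span's end-slope, ×1/EI):
  span AB: UDL 20.5: wL³/(24EI) = 184.5/EI
  span AB: point load 69 at a = 3.6: Pab(L + a)/(6LEI) = 159/EI
  span BC: point load 65 at a = 6.08: Pab(L + b)/(6LEI) = 93.79/EI
  span BC: point load 52.5 at a = 3.65: Pab(L + b)/(6LEI) = 174.9/EI
  relative rotation θ_0 = (343.5 + 268.6)/EI = 612.1/EI
A unit hogging moment at B produces rotation L₁/(3EI) + L₂/(3EI) = 4.433/EI.
Slope continuity at B: θ_0 = M_B·4.433/EI, so M_B = 612.1/4.433 = 138.1 kN·m (hogging).
Span AB, ΣM about A with M_B applied at B: R_B^{AB}·6 = 617.4 + 138.1, so R_B^{AB} = 125.9 kN and R_A = 192 − 125.9 = 66.09 kN.
Span BC, ΣM about C: R_B^{BC}·7.3 = 270.9 + 138.1, so R_B^{BC} = 56.03 kN and R_C = 117.5 − 56.03 = 61.47 kN.
R_B = 125.9 + 56.03 = 181.9 kN.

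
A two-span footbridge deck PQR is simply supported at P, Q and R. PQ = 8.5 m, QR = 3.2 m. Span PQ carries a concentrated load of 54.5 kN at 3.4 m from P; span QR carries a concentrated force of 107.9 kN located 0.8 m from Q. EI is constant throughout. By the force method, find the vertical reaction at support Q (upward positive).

R_Q = 133.7 kN

Insert a hinge at Q; M_Q is the redundant, and each span becomes simply supported.
Rotations at Q on the released spans (each span's end-slope, ×1/EI):
  span PQ: point load 54.5 at a = 3.4: Pab(L + a)/(6LEI) = 220.5/EI
  span QR: point load 107.9 at a = 0.8: Pab(L + b)/(6LEI) = 60.42/EI
  relative rotation θ_0 = (220.5 + 60.42)/EI = 280.9/EI
A unit hogging moment at Q produces rotation L₁/(3EI) + L₂/(3EI) = 3.9/EI.
Slope continuity at Q: θ_0 = M_Q·3.9/EI, so M_Q = 280.9/3.9 = 72.03 kN·m (hogging).
Span PQ, ΣM about P with M_Q applied at Q: R_Q^{PQ}·8.5 = 185.3 + 72.03, so R_Q^{PQ} = 30.27 kN and R_P = 54.5 − 30.27 = 24.23 kN.
Span QR, ΣM about R: R_Q^{QR}·3.2 = 259 + 72.03, so R_Q^{QR} = 103.4 kN and R_R = 107.9 − 103.4 = 4.465 kN.
R_Q = 30.27 + 103.4 = 133.7 kN.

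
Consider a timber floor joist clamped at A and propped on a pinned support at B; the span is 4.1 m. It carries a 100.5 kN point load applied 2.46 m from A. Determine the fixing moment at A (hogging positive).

M_A = 69.22 kN·m

Remove the prop at B; the released (primary) structure is a cantilever built in at A.
Downward deflection at the released point B due to the loads:
  point load 100.5 at a = 2.46: Pa²(3L − a)/(6EI) = 997.4/EI
Flexibility coefficient — unit upward force at B: δ_{BB} = L³/(3EI) = 22.97/EI.
Compatibility at B: δ_0 − R_B·δ_{BB} = 0, so R_B = 997.4/22.97 = 43.42 kN.
Moment equilibrium about A: M_A = Σ(load moments about A) − R_B·L = 247.2 − 43.42×4.1 = 69.22 kN·m.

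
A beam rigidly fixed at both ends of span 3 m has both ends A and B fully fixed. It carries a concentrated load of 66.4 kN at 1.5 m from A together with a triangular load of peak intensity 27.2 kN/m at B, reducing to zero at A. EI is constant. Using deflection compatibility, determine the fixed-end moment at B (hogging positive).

M_B = 37.14 kN·m

Take the two fixed-end moments M_A, M_B as redundants; the released structure is the simple span AB.
End rotations of the released simple span under the applied load (×1/EI):
  at A: point load 66.4 at a = 1.5: Pab(L + b)/(6LEI) = 37.35/EI
  at B: point load 66.4 at a = 1.5: Pab(L + a)/(6LEI) = 37.35/EI
  at A: triangular load, peak 27.2: 7w₀L³/(360EI) = 14.28/EI
  at B: triangular load, peak 27.2: w₀L³/(45EI) = 16.32/EI
  θ_A0 = 51.63/EI,  θ_B0 = 53.67/EI
Flexibility coefficients: a unit moment at one end gives L/(3EI) there and L/(6EI) at the far end, so f₁₁ = f₂₂ = 1/EI and f₁₂ = f₂₁ = 0.5/EI.
Compatibility — zero rotation at each built-in end:
  1 M_A + 0.5 M_B = 51.63
  0.5 M_A + 1 M_B = 53.67
Solving the pair gives M_A = 33.06 kN·m and M_B = 37.14 kN·m (hogging).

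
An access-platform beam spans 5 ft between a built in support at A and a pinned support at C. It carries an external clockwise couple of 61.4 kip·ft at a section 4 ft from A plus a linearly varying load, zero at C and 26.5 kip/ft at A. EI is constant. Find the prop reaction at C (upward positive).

R_C = 30.93 kip

Remove the prop at C; the released (primary) structure is a cantilever built in at A.
Primary-structure tip deflection at C by superposition:
  clockwise couple 61.4 at a = 4: M₀a(2L − a)/(2EI) = 736.8/EI
  triangular load, peak 26.5 at the fixed end: w₀L⁴/(30EI) = 552.1/EI
  δ_0 = 1289/EI
Flexibility coefficient — unit upward force at C: δ_{CC} = L³/(3EI) = 41.67/EI.
Compatibility at C: δ_0 − R_C·δ_{CC} = 0, so R_C = 1289/41.67 = 30.93 kip.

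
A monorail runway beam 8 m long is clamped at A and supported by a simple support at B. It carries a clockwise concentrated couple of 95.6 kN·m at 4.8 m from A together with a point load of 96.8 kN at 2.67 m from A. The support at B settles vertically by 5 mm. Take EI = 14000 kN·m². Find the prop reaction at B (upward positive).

Remove the prop at B; the released (primary) structure is a cantilever built in at A.
Free-end deflection of the primary structure under the applied loading (downward +):
  clockwise couple 95.6 at a = 4.8: M₀a(2L − a)/(2EI) = 2570/EI
  point load 96.8 at a = 2.67: Pa²(3L − a)/(6EI) = 2453/EI
  δ_0 = 5023/EI
Flexibility coefficient — unit upward force at B: δ_{BB} = L³/(3EI) = 170.7/EI.
With EI = 14000 kN·m²: δ_0 = 0.35878 m and δ_{BB} = 0.01219 m/kN.
Compatibility — the beam at B must follow the support down by 0.005 m: δ_0 − R_B·δ_{BB} = 0.005, so R_B = (0.35878 − 0.005)/0.01219 = 29.02 kN.

R_B = 29.02 kN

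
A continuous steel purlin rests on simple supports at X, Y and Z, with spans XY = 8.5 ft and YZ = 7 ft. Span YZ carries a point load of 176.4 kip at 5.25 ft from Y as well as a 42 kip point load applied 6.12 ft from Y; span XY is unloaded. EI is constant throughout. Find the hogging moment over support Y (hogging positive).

Insert a hinge at Y; M_Y is the redundant, and each span becomes simply supported.
Discontinuity in slope at Y on the released structure — sum the simple-span end rotations:
  span YZ: point load 176.4 at a = 5.25: Pab(L + b)/(6LEI) = 337.6/EI
  span YZ: point load 42 at a = 6.12: Pab(L + b)/(6LEI) = 42.44/EI
  relative rotation θ_0 = (0 + 380.1)/EI = 380.1/EI
A unit hogging moment at Y produces rotation L₁/(3EI) + L₂/(3EI) = 5.167/EI.
Compatibility: M_Y·(L₁+L₂)/(3EI) = θ_0, giving M_Y = 73.56 kip·ft (hogging).

M_Y = 73.56 kip·ft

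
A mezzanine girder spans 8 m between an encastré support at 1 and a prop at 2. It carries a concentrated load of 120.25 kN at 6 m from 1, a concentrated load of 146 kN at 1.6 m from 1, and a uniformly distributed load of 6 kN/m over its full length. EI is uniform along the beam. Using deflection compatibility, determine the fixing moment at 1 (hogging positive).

Release the roller at 2. Primary structure: cantilever fixed at 1.
Free-end deflection of the primary structure under the applied loading (downward +):
  point load 120.25 at a = 6: Pa²(3L − a)/(6EI) = 12987/EI
  point load 146 at a = 1.6: Pa²(3L − a)/(6EI) = 1395/EI
  UDL 6: wL⁴/(8EI) = 3072/EI
  δ_0 = 17454/EI
Flexibility coefficient — unit upward force at 2: δ_{22} = L³/(3EI) = 170.7/EI.
Compatibility at 2: δ_0 − R_2·δ_{22} = 0, so R_2 = 17454/170.7 = 102.3 kN.
Moment equilibrium about 1: M_1 = Σ(load moments about 1) − R_2·L = 1147 − 102.3×8 = 328.9 kN·m.

M_1 = 328.9 kN·m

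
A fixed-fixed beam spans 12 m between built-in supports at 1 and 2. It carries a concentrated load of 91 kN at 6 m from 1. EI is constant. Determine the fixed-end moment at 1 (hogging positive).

Release both end moments; the primary structure is a simply-supported span 12 with redundants M_1 and M_2.
On the primary (simply-supported) span, the end slopes from the loading are:
  at 1: point load 91 at a = 6: Pab(L + b)/(6LEI) = 819/EI
  at 2: point load 91 at a = 6: Pab(L + a)/(6LEI) = 819/EI
  θ_10 = 819/EI,  θ_20 = 819/EI
Flexibility coefficients: a unit moment at one end gives L/(3EI) there and L/(6EI) at the far end, so f₁₁ = f₂₂ = 4/EI and f₁₂ = f₂₁ = 2/EI.
Compatibility — zero rotation at each built-in end:
  4 M_1 + 2 M_2 = 819
  2 M_1 + 4 M_2 = 819
Solving the pair gives M_1 = 136.5 kN·m and M_2 = 136.5 kN·m (hogging).

M_1 = 136.5 kN·m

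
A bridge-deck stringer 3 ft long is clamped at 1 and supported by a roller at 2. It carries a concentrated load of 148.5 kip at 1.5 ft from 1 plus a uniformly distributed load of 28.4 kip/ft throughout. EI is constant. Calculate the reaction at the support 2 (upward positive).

Take the reaction at 2 as the redundant and release it; the primary structure is a cantilever fixed at 1.
Downward deflection at the released point 2 due to the loads:
  point load 148.5 at a = 1.5: Pa²(3L − a)/(6EI) = 417.7/EI
  UDL 28.4: wL⁴/(8EI) = 287.6/EI
  δ_0 = 705.2/EI
Tip deflection under a unit load at 2: L³/(3EI) = 9/EI.
Compatibility at 2: δ_0 − R_2·δ_{22} = 0, so R_2 = 705.2/9 = 78.36 kip.

R_2 = 78.36 kip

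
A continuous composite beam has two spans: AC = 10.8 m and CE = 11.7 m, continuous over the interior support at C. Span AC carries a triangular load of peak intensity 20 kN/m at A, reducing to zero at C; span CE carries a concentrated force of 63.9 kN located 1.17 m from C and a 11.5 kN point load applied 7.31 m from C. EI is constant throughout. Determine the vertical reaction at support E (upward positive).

R_E = 4.187 kN

Release continuity at C by inserting a hinge; the redundant is the internal moment M_C. The primary structure is two simply-supported spans AC and CE.
End slopes at the hinge C, treating each span as simply supported:
  span AC: triangular load, peak 20: 7w₀L³/(360EI) = 489.9/EI
  span CE: point load 63.9 at a = 1.17: Pab(L + b)/(6LEI) = 249.3/EI
  span CE: point load 11.5 at a = 7.31: Pab(L + b)/(6LEI) = 84.59/EI
  relative rotation θ_0 = (489.9 + 333.9)/EI = 823.8/EI
A unit hogging moment at C produces rotation L₁/(3EI) + L₂/(3EI) = 7.5/EI.
Compatibility: M_C·(L₁+L₂)/(3EI) = θ_0, giving M_C = 109.8 kN·m (hogging).
Span CE, ΣM about E: R_C^{CE}·11.7 = 723.4 + 109.8, so R_C^{CE} = 71.21 kN and R_E = 75.4 − 71.21 = 4.187 kN.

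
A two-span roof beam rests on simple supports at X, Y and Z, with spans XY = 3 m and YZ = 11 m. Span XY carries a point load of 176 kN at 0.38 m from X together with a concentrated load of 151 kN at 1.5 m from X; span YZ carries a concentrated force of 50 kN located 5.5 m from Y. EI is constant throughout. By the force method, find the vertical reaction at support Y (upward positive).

Release continuity at Y by inserting a hinge; the redundant is the internal moment M_Y. The primary structure is two simply-supported spans XY and YZ.
Rotations at Y on the released spans (each span's end-slope, ×1/EI):
  span XY: point load 176 at a = 0.38: Pab(L + a)/(6LEI) = 32.9/EI
  span XY: point load 151 at a = 1.5: Pab(L + a)/(6LEI) = 84.94/EI
  span YZ: point load 50 at a = 5.5: Pab(L + b)/(6LEI) = 378.1/EI
  relative rotation θ_0 = (117.8 + 378.1)/EI = 496/EI
A unit hogging moment at Y produces rotation L₁/(3EI) + L₂/(3EI) = 4.667/EI.
Slope continuity at Y: θ_0 = M_Y·4.667/EI, so M_Y = 496/4.667 = 106.3 kN·m (hogging).
Span XY, ΣM about X with M_Y applied at Y: R_Y^{XY}·3 = 293.4 + 106.3, so R_Y^{XY} = 133.2 kN and R_X = 327 − 133.2 = 193.8 kN.
Span YZ, ΣM about Z: R_Y^{YZ}·11 = 275 + 106.3, so R_Y^{YZ} = 34.66 kN and R_Z = 50 − 34.66 = 15.34 kN.
R_Y = 133.2 + 34.66 = 167.9 kN.

R_Y = 167.9 kN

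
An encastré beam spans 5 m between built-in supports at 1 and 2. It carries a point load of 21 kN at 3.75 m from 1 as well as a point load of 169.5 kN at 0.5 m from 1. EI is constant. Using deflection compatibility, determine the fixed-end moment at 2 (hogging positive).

Take the two fixed-end moments M_1, M_2 as redundants; the released structure is the simple span 12.
Simple-span end rotations at 1 and 2 under the given loads:
  at 1: point load 21 at a = 3.75: Pab(L + b)/(6LEI) = 20.51/EI
  at 2: point load 21 at a = 3.75: Pab(L + a)/(6LEI) = 28.71/EI
  at 1: point load 169.5 at a = 0.5: Pab(L + b)/(6LEI) = 120.8/EI
  at 2: point load 169.5 at a = 0.5: Pab(L + a)/(6LEI) = 69.92/EI
  θ_10 = 141.3/EI,  θ_20 = 98.63/EI
Flexibility coefficients: a unit moment at one end gives L/(3EI) there and L/(6EI) at the far end, so f₁₁ = f₂₂ = 1.667/EI and f₁₂ = f₂₁ = 0.8333/EI.
Compatibility — zero rotation at each built-in end:
  1.667 M_1 + 0.8333 M_2 = 141.3
  0.8333 M_1 + 1.667 M_2 = 98.63
Solving the pair gives M_1 = 73.57 kN·m and M_2 = 22.39 kN·m (hogging).

M_2 = 22.39 kN·m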